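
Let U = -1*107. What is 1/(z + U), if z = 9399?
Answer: 1/9292 ≈ 0.00010762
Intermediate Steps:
U = -107
1/(z + U) = 1/(9399 - 107) = 1/9292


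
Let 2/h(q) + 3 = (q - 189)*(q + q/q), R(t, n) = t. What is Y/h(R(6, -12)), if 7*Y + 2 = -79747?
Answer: 51198858/7 ≈ 7.3141e+6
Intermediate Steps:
Y = -79749/7 (Y = -2/7 + (⅐)*(-79747) = -2/7 - 79747/7 = -79749/7 ≈ -11393.)
h(q) = 2/(-3 + (1 + q)*(-189 + q)) (h(q) = 2/(-3 + (q - 189)*(q + q/q)) = 2/(-3 + (-189 + q)*(q + 1)) = 2/(-3 + (-189 + q)*(1 + q)) = 2/(-3 + (1 + q)*(-189 + q)))
Y/h(R(6, -12)) = -79749/(7*(2/(-192 + 6² - 188*6))) = -79749/(7*(2/(-192 + 36 - 1128))) = -79749/(7*(2/(-1284))) = -79749/(7*(2*(-1/1284))) = -79749/(7*(-1/642)) = -79749/7*(-642) = 51198858/7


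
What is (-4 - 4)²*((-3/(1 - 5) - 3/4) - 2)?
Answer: -128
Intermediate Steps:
(-4 - 4)²*((-3/(1 - 5) - 3/4) - 2) = (-8)²*((-3/(-4) - 3*¼) - 2) = 64*((-3*(-¼) - ¾) - 2) = 64*((¾ - ¾) - 2) = 64*(0 - 2) = 64*(-2) = -128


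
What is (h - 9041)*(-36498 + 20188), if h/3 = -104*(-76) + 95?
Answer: -243932360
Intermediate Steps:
h = 23997 (h = 3*(-104*(-76) + 95) = 3*(7904 + 95) = 3*7999 = 23997)
(h - 9041)*(-36498 + 20188) = (23997 - 9041)*(-36498 + 20188) = 14956*(-16310) = -243932360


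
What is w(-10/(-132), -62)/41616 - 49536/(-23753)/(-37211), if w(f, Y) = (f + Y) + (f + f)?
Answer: -138504003541/89914620641824 ≈ -0.0015404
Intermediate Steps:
w(f, Y) = Y + 3*f (w(f, Y) = (Y + f) + 2*f = Y + 3*f)
w(-10/(-132), -62)/41616 - 49536/(-23753)/(-37211) = (-62 + 3*(-10/(-132)))/41616 - 49536/(-23753)/(-37211) = (-62 + 3*(-10*(-1/132)))*(1/41616) - 49536*(-1/23753)*(-1/37211) = (-62 + 3*(5/66))*(1/41616) + (49536/23753)*(-1/37211) = (-62 + 5/22)*(1/41616) - 49536/883872883 = -1359/22*1/41616 - 49536/883872883 = -151/101728 - 49536/883872883 = -138504003541/89914620641824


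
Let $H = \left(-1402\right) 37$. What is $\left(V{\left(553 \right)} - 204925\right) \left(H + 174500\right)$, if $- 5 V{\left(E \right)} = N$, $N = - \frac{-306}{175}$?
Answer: $- \frac{3141146991758}{125} \approx -2.5129 \cdot 10^{10}$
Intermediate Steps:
$H = -51874$
$N = \frac{306}{175}$ ($N = - \frac{-306}{175} = \left(-1\right) \left(- \frac{306}{175}\right) = \frac{306}{175} \approx 1.7486$)
$V{\left(E \right)} = - \frac{306}{875}$ ($V{\left(E \right)} = \left(- \frac{1}{5}\right) \frac{306}{175} = - \frac{306}{875}$)
$\left(V{\left(553 \right)} - 204925\right) \left(H + 174500\right) = \left(- \frac{306}{875} - 204925\right) \left(-51874 + 174500\right) = \left(- \frac{306}{875} - 204925\right) 122626 = \left(- \frac{179309681}{875}\right) 122626 = - \frac{3141146991758}{125}$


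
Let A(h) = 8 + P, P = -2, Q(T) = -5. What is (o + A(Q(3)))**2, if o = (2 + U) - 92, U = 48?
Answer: 1296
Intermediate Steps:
o = -42 (o = (2 + 48) - 92 = 50 - 92 = -42)
A(h) = 6 (A(h) = 8 - 2 = 6)
(o + A(Q(3)))**2 = (-42 + 6)**2 = (-36)**2 = 1296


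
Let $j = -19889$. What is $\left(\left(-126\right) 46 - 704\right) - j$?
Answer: $13389$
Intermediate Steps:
$\left(\left(-126\right) 46 - 704\right) - j = \left(\left(-126\right) 46 - 704\right) - -19889 = \left(-5796 - 704\right) + 19889 = -6500 + 19889 = 13389$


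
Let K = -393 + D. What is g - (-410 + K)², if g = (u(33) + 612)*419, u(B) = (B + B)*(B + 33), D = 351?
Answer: 1877288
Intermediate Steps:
u(B) = 2*B*(33 + B) (u(B) = (2*B)*(33 + B) = 2*B*(33 + B))
K = -42 (K = -393 + 351 = -42)
g = 2081592 (g = (2*33*(33 + 33) + 612)*419 = (2*33*66 + 612)*419 = (4356 + 612)*419 = 4968*419 = 2081592)
g - (-410 + K)² = 2081592 - (-410 - 42)² = 2081592 - 1*(-452)² = 2081592 - 1*204304 = 2081592 - 204304 = 1877288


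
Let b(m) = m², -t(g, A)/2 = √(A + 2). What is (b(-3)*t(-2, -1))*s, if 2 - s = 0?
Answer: -36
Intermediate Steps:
s = 2 (s = 2 - 1*0 = 2 + 0 = 2)
t(g, A) = -2*√(2 + A) (t(g, A) = -2*√(A + 2) = -2*√(2 + A))
(b(-3)*t(-2, -1))*s = ((-3)²*(-2*√(2 - 1)))*2 = (9*(-2*√1))*2 = (9*(-2*1))*2 = (9*(-2))*2 = -18*2 = -36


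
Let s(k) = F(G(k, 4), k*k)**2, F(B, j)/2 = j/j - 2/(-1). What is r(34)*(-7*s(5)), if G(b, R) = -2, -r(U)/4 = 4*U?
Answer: 137088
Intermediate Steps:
r(U) = -16*U
F(B, j) = 6 (F(B, j) = 2*(j/j - 2/(-1)) = 2*(1 - 2*(-1)) = 2*(1 + 2) = 2*3 = 6)
s(k) = 36 (s(k) = 6**2 = 36)
r(34)*(-7*s(5)) = (-16*34)*(-7*36) = -544*(-252) = 137088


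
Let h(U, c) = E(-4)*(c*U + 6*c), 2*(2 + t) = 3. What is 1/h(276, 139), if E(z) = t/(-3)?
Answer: 1/6533 ≈ 0.00015307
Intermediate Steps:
t = -½ (t = -2 + (½)*3 = -2 + 3/2 = -½ ≈ -0.50000)
E(z) = ⅙ (E(z) = -½/(-3) = -½*(-⅓) = ⅙)
h(U, c) = c + U*c/6 (h(U, c) = (c*U + 6*c)/6 = (U*c + 6*c)/6 = (6*c + U*c)/6 = c + U*c/6)
1/h(276, 139) = 1/((⅙)*139*(6 + 276)) = 1/((⅙)*139*282) = 1/6533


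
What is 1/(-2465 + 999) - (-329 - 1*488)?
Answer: 1197721/1466 ≈ 817.00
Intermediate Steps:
1/(-2465 + 999) - (-329 - 1*488) = 1/(-1466) - (-329 - 488) = -1/1466 - 1*(-817) = -1/1466 + 817 = 1197721/1466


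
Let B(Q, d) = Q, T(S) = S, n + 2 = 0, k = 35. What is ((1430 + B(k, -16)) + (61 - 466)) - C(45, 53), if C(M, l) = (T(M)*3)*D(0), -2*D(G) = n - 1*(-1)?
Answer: 1985/2 ≈ 992.50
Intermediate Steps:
n = -2 (n = -2 + 0 = -2)
D(G) = ½ (D(G) = -(-2 - 1*(-1))/2 = -(-2 + 1)/2 = -½*(-1) = ½)
C(M, l) = 3*M/2 (C(M, l) = (M*3)*(½) = (3*M)*(½) = 3*M/2)
((1430 + B(k, -16)) + (61 - 466)) - C(45, 53) = ((1430 + 35) + (61 - 466)) - 3*45/2 = (1465 - 405) - 1*135/2 = 1060 - 135/2 = 1985/2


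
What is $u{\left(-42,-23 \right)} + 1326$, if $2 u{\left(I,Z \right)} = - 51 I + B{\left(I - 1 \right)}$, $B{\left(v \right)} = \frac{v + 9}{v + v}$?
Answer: $\frac{206159}{86} \approx 2397.2$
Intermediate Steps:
$B{\left(v \right)} = \frac{9 + v}{2 v}$
$u{\left(I,Z \right)} = - \frac{51 I}{2} + \frac{8 + I}{4 \left(-1 + I\right)}$ ($u{\left(I,Z \right)} = \frac{- 51 I + \frac{9 + \left(I - 1\right)}{2 \left(I - 1\right)}}{2} = \frac{- 51 I + \frac{9 + \left(-1 + I\right)}{2 \left(-1 + I\right)}}{2} = \frac{- 51 I + \frac{8 + I}{2 \left(-1 + I\right)}}{2} = - \frac{51 I}{2} + \frac{8 + I}{4 \left(-1 + I\right)}$)
$u{\left(-42,-23 \right)} + 1326 = \frac{8 - 42 - - 4284 \left(-1 - 42\right)}{4 \left(-1 - 42\right)} + 1326 = \frac{8 - 42 - \left(-4284\right) \left(-43\right)}{4 \left(-43\right)} + 1326 = \frac{1}{4} \left(- \frac{1}{43}\right) \left(8 - 42 - 184212\right) + 1326 = \frac{1}{4} \left(- \frac{1}{43}\right) \left(-184246\right) + 1326 = \frac{92123}{86} + 1326 = \frac{206159}{86}$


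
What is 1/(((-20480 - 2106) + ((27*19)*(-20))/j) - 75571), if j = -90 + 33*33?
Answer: -37/3632189 ≈ -1.0187e-5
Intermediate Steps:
j = 999 (j = -90 + 1089 = 999)
1/(((-20480 - 2106) + ((27*19)*(-20))/j) - 75571) = 1/(((-20480 - 2106) + ((27*19)*(-20))/999) - 75571) = 1/((-22586 + (513*(-20))*(1/999)) - 75571) = 1/((-22586 - 10260*1/999) - 75571) = 1/((-22586 - 380/37) - 75571) = 1/(-836062/37 - 75571) = 1/(-3632189/37) = -37/3632189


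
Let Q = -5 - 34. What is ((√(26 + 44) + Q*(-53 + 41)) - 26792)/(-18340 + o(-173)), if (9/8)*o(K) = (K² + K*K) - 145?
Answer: -59229/78161 + 9*√70/312644 ≈ -0.75754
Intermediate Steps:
Q = -39
o(K) = -1160/9 + 16*K²/9 (o(K) = 8*((K² + K*K) - 145)/9 = 8*((K² + K²) - 145)/9 = 8*(2*K² - 145)/9 = 8*(-145 + 2*K²)/9 = -1160/9 + 16*K²/9)
((√(26 + 44) + Q*(-53 + 41)) - 26792)/(-18340 + o(-173)) = ((√(26 + 44) - 39*(-53 + 41)) - 26792)/(-18340 + (-1160/9 + (16/9)*(-173)²)) = ((√70 - 39*(-12)) - 26792)/(-18340 + (-1160/9 + (16/9)*29929)) = ((√70 + 468) - 26792)/(-18340 + (-1160/9 + 478864/9)) = ((468 + √70) - 26792)/(-18340 + 477704/9) = (-26324 + √70)/(312644/9) = (-26324 + √70)*(9/312644) = -59229/78161 + 9*√70/312644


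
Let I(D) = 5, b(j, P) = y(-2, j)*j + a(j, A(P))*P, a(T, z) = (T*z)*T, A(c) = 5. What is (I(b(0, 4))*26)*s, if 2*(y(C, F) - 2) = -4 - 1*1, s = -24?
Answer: -3120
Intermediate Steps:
y(C, F) = -½ (y(C, F) = 2 + (-4 - 1*1)/2 = 2 + (-4 - 1)/2 = 2 + (½)*(-5) = 2 - 5/2 = -½)
a(T, z) = z*T²
b(j, P) = -j/2 + 5*P*j² (b(j, P) = -j/2 + (5*j²)*P = -j/2 + 5*P*j²)
(I(b(0, 4))*26)*s = (5*26)*(-24) = 130*(-24) = -3120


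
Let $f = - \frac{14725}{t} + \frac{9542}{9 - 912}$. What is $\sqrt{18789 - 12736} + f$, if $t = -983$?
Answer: $\frac{3916889}{887649} + \sqrt{6053} \approx 82.214$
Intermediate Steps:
$f = \frac{3916889}{887649}$ ($f = - \frac{14725}{-983} + \frac{9542}{9 - 912} = \left(-14725\right) \left(- \frac{1}{983}\right) + \frac{9542}{9 - 912} = \frac{14725}{983} + \frac{9542}{-903} = \frac{14725}{983} + 9542 \left(- \frac{1}{903}\right) = \frac{14725}{983} - \frac{9542}{903} = \frac{3916889}{887649} \approx 4.4127$)
$\sqrt{18789 - 12736} + f = \sqrt{18789 - 12736} + \frac{3916889}{887649} = \sqrt{6053} + \frac{3916889}{887649} = \frac{3916889}{887649} + \sqrt{6053}$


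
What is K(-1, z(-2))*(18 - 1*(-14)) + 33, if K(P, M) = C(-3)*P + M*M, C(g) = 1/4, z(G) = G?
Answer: 153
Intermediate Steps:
C(g) = ¼
K(P, M) = M² + P/4 (K(P, M) = P/4 + M*M = P/4 + M² = M² + P/4)
K(-1, z(-2))*(18 - 1*(-14)) + 33 = ((-2)² + (¼)*(-1))*(18 - 1*(-14)) + 33 = (4 - ¼)*(18 + 14) + 33 = (15/4)*32 + 33 = 120 + 33 = 153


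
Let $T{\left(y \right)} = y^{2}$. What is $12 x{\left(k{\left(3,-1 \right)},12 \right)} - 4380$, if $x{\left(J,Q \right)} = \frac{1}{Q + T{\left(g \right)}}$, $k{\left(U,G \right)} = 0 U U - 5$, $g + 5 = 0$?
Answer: $- \frac{162048}{37} \approx -4379.7$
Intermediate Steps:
$g = -5$ ($g = -5 + 0 = -5$)
$k{\left(U,G \right)} = -5$ ($k{\left(U,G \right)} = 0 U^{2} - 5 = 0 - 5 = -5$)
$x{\left(J,Q \right)} = \frac{1}{25 + Q}$ ($x{\left(J,Q \right)} = \frac{1}{Q + \left(-5\right)^{2}} = \frac{1}{Q + 25} = \frac{1}{25 + Q}$)
$12 x{\left(k{\left(3,-1 \right)},12 \right)} - 4380 = \frac{12}{25 + 12} - 4380 = \frac{12}{37} - 4380 = - \frac{162048}{37}$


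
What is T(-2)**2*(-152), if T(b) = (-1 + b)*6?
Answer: -49248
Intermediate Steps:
T(b) = -6 + 6*b
T(-2)**2*(-152) = (-6 + 6*(-2))**2*(-152) = (-6 - 12)**2*(-152) = (-18)**2*(-152) = 324*(-152) = -49248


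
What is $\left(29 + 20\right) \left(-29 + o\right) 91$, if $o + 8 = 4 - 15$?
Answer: $-214032$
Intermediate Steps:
$o = -19$ ($o = -8 + \left(4 - 15\right) = -8 - 11 = -19$)
$\left(29 + 20\right) \left(-29 + o\right) 91 = \left(29 + 20\right) \left(-29 - 19\right) 91 = 49 \left(-48\right) 91 = \left(-2352\right) 91 = -214032$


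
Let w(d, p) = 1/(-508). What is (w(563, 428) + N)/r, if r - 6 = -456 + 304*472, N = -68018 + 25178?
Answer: -21762721/72663304 ≈ -0.29950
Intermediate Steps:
w(d, p) = -1/508
N = -42840
r = 143038 (r = 6 + (-456 + 304*472) = 6 + (-456 + 143488) = 6 + 143032 = 143038)
(w(563, 428) + N)/r = (-1/508 - 42840)/143038 = -21762721/508*1/143038 = -21762721/72663304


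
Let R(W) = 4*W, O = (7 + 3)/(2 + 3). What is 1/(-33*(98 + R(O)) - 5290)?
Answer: -1/8788 ≈ -0.00011379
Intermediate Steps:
O = 2 (O = 10/5 = 10*(1/5) = 2)
1/(-33*(98 + R(O)) - 5290) = 1/(-33*(98 + 4*2) - 5290) = 1/(-33*(98 + 8) - 5290) = 1/(-33*106 - 5290) = 1/(-3498 - 5290) = 1/(-8788) = -1/8788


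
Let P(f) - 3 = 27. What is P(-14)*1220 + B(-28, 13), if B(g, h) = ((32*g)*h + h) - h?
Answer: 24952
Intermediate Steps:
P(f) = 30 (P(f) = 3 + 27 = 30)
B(g, h) = 32*g*h (B(g, h) = (32*g*h + h) - h = (h + 32*g*h) - h = 32*g*h)
P(-14)*1220 + B(-28, 13) = 30*1220 + 32*(-28)*13 = 36600 - 11648 = 24952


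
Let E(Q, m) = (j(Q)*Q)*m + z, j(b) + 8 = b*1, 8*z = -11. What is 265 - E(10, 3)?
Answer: 1651/8 ≈ 206.38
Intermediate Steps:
z = -11/8 (z = (⅛)*(-11) = -11/8 ≈ -1.3750)
j(b) = -8 + b (j(b) = -8 + b*1 = -8 + b)
E(Q, m) = -11/8 + Q*m*(-8 + Q) (E(Q, m) = ((-8 + Q)*Q)*m - 11/8 = (Q*(-8 + Q))*m - 11/8 = Q*m*(-8 + Q) - 11/8 = -11/8 + Q*m*(-8 + Q))
265 - E(10, 3) = 265 - (-11/8 + 10*3*(-8 + 10)) = 265 - (-11/8 + 10*3*2) = 265 - (-11/8 + 60) = 265 - 1*469/8 = 265 - 469/8 = 1651/8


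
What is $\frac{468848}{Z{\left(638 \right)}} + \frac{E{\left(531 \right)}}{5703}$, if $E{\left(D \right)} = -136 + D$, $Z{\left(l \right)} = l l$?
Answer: $\frac{708655631}{580342983} \approx 1.2211$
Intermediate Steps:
$Z{\left(l \right)} = l^{2}$
$\frac{468848}{Z{\left(638 \right)}} + \frac{E{\left(531 \right)}}{5703} = \frac{468848}{638^{2}} + \frac{-136 + 531}{5703} = \frac{468848}{407044} + 395 \cdot \frac{1}{5703} = 468848 \cdot \frac{1}{407044} + \frac{395}{5703} = \frac{117212}{101761} + \frac{395}{5703} = \frac{708655631}{580342983}$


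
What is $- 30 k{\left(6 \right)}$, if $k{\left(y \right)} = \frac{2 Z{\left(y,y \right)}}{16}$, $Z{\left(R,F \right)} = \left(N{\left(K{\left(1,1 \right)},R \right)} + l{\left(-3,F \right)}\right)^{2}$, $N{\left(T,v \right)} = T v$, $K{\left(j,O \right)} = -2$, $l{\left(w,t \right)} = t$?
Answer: $-135$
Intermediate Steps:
$Z{\left(R,F \right)} = \left(F - 2 R\right)^{2}$ ($Z{\left(R,F \right)} = \left(- 2 R + F\right)^{2} = \left(F - 2 R\right)^{2}$)
$k{\left(y \right)} = \frac{y^{2}}{8}$ ($k{\left(y \right)} = \frac{2 \left(y - 2 y\right)^{2}}{16} = 2 \left(- y\right)^{2} \cdot \frac{1}{16} = 2 y^{2} \cdot \frac{1}{16} = \frac{y^{2}}{8}$)
$- 30 k{\left(6 \right)} = - 30 \frac{6^{2}}{8} = - 30 \cdot \frac{1}{8} \cdot 36 = \left(-30\right) \frac{9}{2} = -135$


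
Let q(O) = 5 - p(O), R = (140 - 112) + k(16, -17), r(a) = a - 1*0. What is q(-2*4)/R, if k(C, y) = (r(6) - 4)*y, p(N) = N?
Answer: -13/6 ≈ -2.1667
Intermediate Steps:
r(a) = a (r(a) = a + 0 = a)
k(C, y) = 2*y (k(C, y) = (6 - 4)*y = 2*y)
R = -6 (R = (140 - 112) + 2*(-17) = 28 - 34 = -6)
q(O) = 5 - O
q(-2*4)/R = (5 - (-2)*4)/(-6) = (5 - 1*(-8))*(-1/6) = (5 + 8)*(-1/6) = 13*(-1/6) = -13/6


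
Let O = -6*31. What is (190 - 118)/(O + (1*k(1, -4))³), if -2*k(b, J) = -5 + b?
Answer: -36/89 ≈ -0.40449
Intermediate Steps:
k(b, J) = 5/2 - b/2 (k(b, J) = -(-5 + b)/2 = 5/2 - b/2)
O = -186
(190 - 118)/(O + (1*k(1, -4))³) = (190 - 118)/(-186 + (1*(5/2 - ½*1))³) = 72/(-186 + (1*(5/2 - ½))³) = 72/(-186 + (1*2)³) = 72/(-186 + 2³) = 72/(-186 + 8) = 72/(-178) = 72*(-1/178) = -36/89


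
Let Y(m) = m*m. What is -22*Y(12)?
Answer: -3168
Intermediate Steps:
Y(m) = m²
-22*Y(12) = -22*12² = -22*144 = -3168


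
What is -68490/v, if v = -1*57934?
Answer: 34245/28967 ≈ 1.1822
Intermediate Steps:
v = -57934
-68490/v = -68490/(-57934) = -68490*(-1/57934) = 34245/28967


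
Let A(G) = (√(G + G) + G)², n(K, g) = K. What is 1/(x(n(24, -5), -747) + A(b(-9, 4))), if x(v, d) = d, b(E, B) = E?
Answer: I/(18*(-38*I + 3*√2)) ≈ -0.001444 + 0.00016122*I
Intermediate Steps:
A(G) = (G + √2*√G)² (A(G) = (√(2*G) + G)² = (√2*√G + G)² = (G + √2*√G)²)
1/(x(n(24, -5), -747) + A(b(-9, 4))) = 1/(-747 + (-9 + √2*√(-9))²) = 1/(-747 + (-9 + √2*(3*I))²) = 1/(-747 + (-9 + 3*I*√2)²)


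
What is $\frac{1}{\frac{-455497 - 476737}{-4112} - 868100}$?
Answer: $- \frac{2056}{1784347483} \approx -1.1522 \cdot 10^{-6}$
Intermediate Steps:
$\frac{1}{\frac{-455497 - 476737}{-4112} - 868100} = \frac{1}{\left(-455497 - 476737\right) \left(- \frac{1}{4112}\right) - 868100} = \frac{1}{\left(-932234\right) \left(- \frac{1}{4112}\right) - 868100} = \frac{1}{\frac{466117}{2056} - 868100} = \frac{1}{- \frac{1784347483}{2056}} = - \frac{2056}{1784347483}$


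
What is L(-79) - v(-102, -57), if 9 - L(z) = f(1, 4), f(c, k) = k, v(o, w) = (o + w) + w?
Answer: 221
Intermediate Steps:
v(o, w) = o + 2*w
L(z) = 5 (L(z) = 9 - 1*4 = 9 - 4 = 5)
L(-79) - v(-102, -57) = 5 - (-102 + 2*(-57)) = 5 - (-102 - 114) = 5 - 1*(-216) = 5 + 216 = 221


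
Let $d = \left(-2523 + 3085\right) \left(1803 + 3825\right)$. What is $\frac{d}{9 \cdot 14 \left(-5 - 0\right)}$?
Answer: $- \frac{75308}{15} \approx -5020.5$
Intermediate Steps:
$d = 3162936$ ($d = 562 \cdot 5628 = 3162936$)
$\frac{d}{9 \cdot 14 \left(-5 - 0\right)} = \frac{3162936}{9 \cdot 14 \left(-5 - 0\right)} = \frac{3162936}{126 \left(-5 + 0\right)} = \frac{3162936}{126 \left(-5\right)} = \frac{3162936}{-630} = 3162936 \left(- \frac{1}{630}\right) = - \frac{75308}{15}$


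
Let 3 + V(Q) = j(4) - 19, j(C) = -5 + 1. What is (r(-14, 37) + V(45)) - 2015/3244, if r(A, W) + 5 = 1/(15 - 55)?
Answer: -1026601/32440 ≈ -31.646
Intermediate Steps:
r(A, W) = -201/40 (r(A, W) = -5 + 1/(15 - 55) = -5 + 1/(-40) = -5 - 1/40 = -201/40)
j(C) = -4
V(Q) = -26 (V(Q) = -3 + (-4 - 19) = -3 - 23 = -26)
(r(-14, 37) + V(45)) - 2015/3244 = (-201/40 - 26) - 2015/3244 = -1241/40 - 2015*1/3244 = -1241/40 - 2015/3244 = -1026601/32440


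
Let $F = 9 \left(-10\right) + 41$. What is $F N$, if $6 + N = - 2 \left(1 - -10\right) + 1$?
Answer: $1323$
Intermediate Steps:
$F = -49$ ($F = -90 + 41 = -49$)
$N = -27$ ($N = -6 + \left(- 2 \left(1 - -10\right) + 1\right) = -6 + \left(- 2 \left(1 + 10\right) + 1\right) = -6 + \left(\left(-2\right) 11 + 1\right) = -6 + \left(-22 + 1\right) = -6 - 21 = -27$)
$F N = \left(-49\right) \left(-27\right) = 1323$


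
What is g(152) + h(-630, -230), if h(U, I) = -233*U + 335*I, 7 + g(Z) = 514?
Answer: 70247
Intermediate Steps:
g(Z) = 507 (g(Z) = -7 + 514 = 507)
g(152) + h(-630, -230) = 507 + (-233*(-630) + 335*(-230)) = 507 + (146790 - 77050) = 507 + 69740 = 70247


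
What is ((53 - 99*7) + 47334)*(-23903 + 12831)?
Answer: -516995968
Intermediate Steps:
((53 - 99*7) + 47334)*(-23903 + 12831) = ((53 - 693) + 47334)*(-11072) = (-640 + 47334)*(-11072) = 46694*(-11072) = -516995968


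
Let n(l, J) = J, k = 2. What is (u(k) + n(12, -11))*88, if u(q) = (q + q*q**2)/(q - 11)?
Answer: -9592/9 ≈ -1065.8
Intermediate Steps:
u(q) = (q + q**3)/(-11 + q)
(u(k) + n(12, -11))*88 = ((2 + 2**3)/(-11 + 2) - 11)*88 = ((2 + 8)/(-9) - 11)*88 = (-1/9*10 - 11)*88 = (-10/9 - 11)*88 = -109/9*88 = -9592/9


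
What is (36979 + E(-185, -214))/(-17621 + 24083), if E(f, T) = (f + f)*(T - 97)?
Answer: 50683/2154 ≈ 23.530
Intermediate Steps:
E(f, T) = 2*f*(-97 + T) (E(f, T) = (2*f)*(-97 + T) = 2*f*(-97 + T))
(36979 + E(-185, -214))/(-17621 + 24083) = (36979 + 2*(-185)*(-97 - 214))/(-17621 + 24083) = (36979 + 2*(-185)*(-311))/6462 = (36979 + 115070)*(1/6462) = 152049*(1/6462) = 50683/2154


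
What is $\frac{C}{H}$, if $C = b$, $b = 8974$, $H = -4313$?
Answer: $- \frac{8974}{4313} \approx -2.0807$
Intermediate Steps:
$C = 8974$
$\frac{C}{H} = \frac{8974}{-4313} = 8974 \left(- \frac{1}{4313}\right) = - \frac{8974}{4313}$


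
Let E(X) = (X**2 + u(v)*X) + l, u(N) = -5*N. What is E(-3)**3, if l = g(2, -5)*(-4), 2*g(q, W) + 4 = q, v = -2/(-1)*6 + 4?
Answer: 16194277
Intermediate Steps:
v = 16 (v = -2*(-1)*6 + 4 = 2*6 + 4 = 12 + 4 = 16)
g(q, W) = -2 + q/2
l = 4 (l = (-2 + (1/2)*2)*(-4) = (-2 + 1)*(-4) = -1*(-4) = 4)
E(X) = 4 + X**2 - 80*X (E(X) = (X**2 + (-5*16)*X) + 4 = (X**2 - 80*X) + 4 = 4 + X**2 - 80*X)
E(-3)**3 = (4 + (-3)**2 - 80*(-3))**3 = (4 + 9 + 240)**3 = 253**3 = 16194277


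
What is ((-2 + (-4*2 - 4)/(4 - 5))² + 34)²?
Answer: 17956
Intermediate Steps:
((-2 + (-4*2 - 4)/(4 - 5))² + 34)² = ((-2 + (-8 - 4)/(-1))² + 34)² = ((-2 - 12*(-1))² + 34)² = ((-2 + 12)² + 34)² = (10² + 34)² = (100 + 34)² = 134² = 17956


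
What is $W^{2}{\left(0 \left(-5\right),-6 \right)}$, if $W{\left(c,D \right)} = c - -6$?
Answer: $36$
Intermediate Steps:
$W{\left(c,D \right)} = 6 + c$ ($W{\left(c,D \right)} = c + 6 = 6 + c$)
$W^{2}{\left(0 \left(-5\right),-6 \right)} = \left(6 + 0 \left(-5\right)\right)^{2} = \left(6 + 0\right)^{2} = 6^{2} = 36$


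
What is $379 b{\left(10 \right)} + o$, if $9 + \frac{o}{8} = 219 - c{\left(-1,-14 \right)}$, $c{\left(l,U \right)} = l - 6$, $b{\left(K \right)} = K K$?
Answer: $39636$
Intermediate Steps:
$b{\left(K \right)} = K^{2}$
$c{\left(l,U \right)} = -6 + l$
$o = 1736$ ($o = -72 + 8 \left(219 - \left(-6 - 1\right)\right) = -72 + 8 \left(219 - -7\right) = -72 + 8 \left(219 + 7\right) = -72 + 8 \cdot 226 = -72 + 1808 = 1736$)
$379 b{\left(10 \right)} + o = 379 \cdot 10^{2} + 1736 = 379 \cdot 100 + 1736 = 37900 + 1736 = 39636$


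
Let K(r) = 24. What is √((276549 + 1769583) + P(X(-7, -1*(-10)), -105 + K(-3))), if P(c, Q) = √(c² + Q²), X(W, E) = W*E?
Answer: √(2046132 + √11461) ≈ 1430.5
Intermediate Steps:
X(W, E) = E*W
P(c, Q) = √(Q² + c²)
√((276549 + 1769583) + P(X(-7, -1*(-10)), -105 + K(-3))) = √((276549 + 1769583) + √((-105 + 24)² + (-1*(-10)*(-7))²)) = √(2046132 + √((-81)² + (10*(-7))²)) = √(2046132 + √(6561 + (-70)²)) = √(2046132 + √(6561 + 4900)) = √(2046132 + √11461)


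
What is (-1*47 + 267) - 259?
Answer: -39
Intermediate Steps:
(-1*47 + 267) - 259 = (-47 + 267) - 259 = 220 - 259 = -39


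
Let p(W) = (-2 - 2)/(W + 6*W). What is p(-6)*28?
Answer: 8/3 ≈ 2.6667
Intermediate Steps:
p(W) = -4/(7*W) (p(W) = -4*1/(7*W) = -4/(7*W))
p(-6)*28 = -4/7/(-6)*28 = -4/7*(-1/6)*28 = (2/21)*28 = 8/3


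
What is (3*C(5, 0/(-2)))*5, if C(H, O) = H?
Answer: 75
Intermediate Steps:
(3*C(5, 0/(-2)))*5 = (3*5)*5 = 15*5 = 75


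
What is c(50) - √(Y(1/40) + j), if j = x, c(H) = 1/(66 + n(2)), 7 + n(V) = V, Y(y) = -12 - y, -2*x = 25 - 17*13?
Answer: 1/61 - √34390/20 ≈ -9.2559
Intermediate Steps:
x = 98 (x = -(25 - 17*13)/2 = -(25 - 221)/2 = -½*(-196) = 98)
n(V) = -7 + V
c(H) = 1/61 (c(H) = 1/(66 + (-7 + 2)) = 1/(66 - 5) = 1/61)
j = 98
c(50) - √(Y(1/40) + j) = 1/61 - √((-12 - 1/40) + 98) = 1/61 - √(-481/40 + 98) = 1/61 - √(3439/40) = 1/61 - √34390/20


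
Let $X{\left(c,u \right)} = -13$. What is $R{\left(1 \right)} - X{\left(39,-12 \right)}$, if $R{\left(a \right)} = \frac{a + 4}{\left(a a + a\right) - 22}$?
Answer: $\frac{51}{4} \approx 12.75$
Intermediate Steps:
$R{\left(a \right)} = \frac{4 + a}{-22 + a + a^{2}}$ ($R{\left(a \right)} = \frac{4 + a}{\left(a^{2} + a\right) - 22} = \frac{4 + a}{\left(a + a^{2}\right) - 22} = \frac{4 + a}{-22 + a + a^{2}}$)
$R{\left(1 \right)} - X{\left(39,-12 \right)} = \frac{4 + 1}{-22 + 1 + 1^{2}} - -13 = \frac{1}{-22 + 1 + 1} \cdot 5 + 13 = \frac{1}{-20} \cdot 5 + 13 = \left(- \frac{1}{20}\right) 5 + 13 = - \frac{1}{4} + 13 = \frac{51}{4}$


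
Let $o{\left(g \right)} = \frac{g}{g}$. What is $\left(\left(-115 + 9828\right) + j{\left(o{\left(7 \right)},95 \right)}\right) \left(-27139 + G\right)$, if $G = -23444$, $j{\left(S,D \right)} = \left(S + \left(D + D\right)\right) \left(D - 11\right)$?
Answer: $-1302866331$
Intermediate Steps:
$o{\left(g \right)} = 1$
$j{\left(S,D \right)} = \left(-11 + D\right) \left(S + 2 D\right)$ ($j{\left(S,D \right)} = \left(S + 2 D\right) \left(-11 + D\right) = \left(-11 + D\right) \left(S + 2 D\right)$)
$\left(\left(-115 + 9828\right) + j{\left(o{\left(7 \right)},95 \right)}\right) \left(-27139 + G\right) = \left(\left(-115 + 9828\right) + \left(\left(-22\right) 95 - 11 + 2 \cdot 95^{2} + 95 \cdot 1\right)\right) \left(-27139 - 23444\right) = \left(9713 + \left(-2090 - 11 + 2 \cdot 9025 + 95\right)\right) \left(-50583\right) = \left(9713 + \left(-2090 - 11 + 18050 + 95\right)\right) \left(-50583\right) = \left(9713 + 16044\right) \left(-50583\right) = 25757 \left(-50583\right) = -1302866331$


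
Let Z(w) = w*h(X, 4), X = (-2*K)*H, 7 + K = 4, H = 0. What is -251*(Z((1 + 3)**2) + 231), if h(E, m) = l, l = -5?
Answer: -37901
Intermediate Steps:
K = -3 (K = -7 + 4 = -3)
X = 0 (X = -2*(-3)*0 = 6*0 = 0)
h(E, m) = -5
Z(w) = -5*w (Z(w) = w*(-5) = -5*w)
-251*(Z((1 + 3)**2) + 231) = -251*(-5*(1 + 3)**2 + 231) = -251*(-5*4**2 + 231) = -251*(-5*16 + 231) = -251*(-80 + 231) = -251*151 = -37901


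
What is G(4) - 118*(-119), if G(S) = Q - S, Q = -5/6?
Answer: 84223/6 ≈ 14037.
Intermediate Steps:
Q = -5/6 (Q = -5*1/6 = -5/6 ≈ -0.83333)
G(S) = -5/6 - S
G(4) - 118*(-119) = (-5/6 - 1*4) - 118*(-119) = (-5/6 - 4) + 14042 = -29/6 + 14042 = 84223/6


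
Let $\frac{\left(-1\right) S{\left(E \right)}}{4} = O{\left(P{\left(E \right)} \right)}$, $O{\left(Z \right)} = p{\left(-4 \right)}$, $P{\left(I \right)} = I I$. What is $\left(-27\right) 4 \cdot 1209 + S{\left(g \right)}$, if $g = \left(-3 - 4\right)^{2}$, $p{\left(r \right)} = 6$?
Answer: $-130596$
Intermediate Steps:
$P{\left(I \right)} = I^{2}$
$g = 49$ ($g = \left(-7\right)^{2} = 49$)
$O{\left(Z \right)} = 6$
$S{\left(E \right)} = -24$ ($S{\left(E \right)} = \left(-4\right) 6 = -24$)
$\left(-27\right) 4 \cdot 1209 + S{\left(g \right)} = \left(-27\right) 4 \cdot 1209 - 24 = \left(-108\right) 1209 - 24 = -130572 - 24 = -130596$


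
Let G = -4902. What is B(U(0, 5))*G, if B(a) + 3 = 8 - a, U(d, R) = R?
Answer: 0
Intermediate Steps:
B(a) = 5 - a (B(a) = -3 + (8 - a) = 5 - a)
B(U(0, 5))*G = (5 - 1*5)*(-4902) = (5 - 5)*(-4902) = 0*(-4902) = 0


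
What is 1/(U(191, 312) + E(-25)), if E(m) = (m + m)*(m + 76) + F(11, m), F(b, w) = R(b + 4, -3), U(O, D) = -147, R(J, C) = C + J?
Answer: -1/2685 ≈ -0.00037244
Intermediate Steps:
F(b, w) = 1 + b (F(b, w) = -3 + (b + 4) = -3 + (4 + b) = 1 + b)
E(m) = 12 + 2*m*(76 + m) (E(m) = (m + m)*(m + 76) + (1 + 11) = (2*m)*(76 + m) + 12 = 2*m*(76 + m) + 12 = 12 + 2*m*(76 + m))
1/(U(191, 312) + E(-25)) = 1/(-147 + (12 + 2*(-25)² + 152*(-25))) = 1/(-147 + (12 + 2*625 - 3800)) = 1/(-147 + (12 + 1250 - 3800)) = 1/(-147 - 2538) = 1/(-2685) = -1/2685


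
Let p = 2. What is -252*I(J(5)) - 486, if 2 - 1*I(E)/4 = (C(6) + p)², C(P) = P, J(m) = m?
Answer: 62010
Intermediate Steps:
I(E) = -248 (I(E) = 8 - 4*(6 + 2)² = 8 - 4*8² = 8 - 4*64 = 8 - 256 = -248)
-252*I(J(5)) - 486 = -252*(-248) - 486 = 62496 - 486 = 62010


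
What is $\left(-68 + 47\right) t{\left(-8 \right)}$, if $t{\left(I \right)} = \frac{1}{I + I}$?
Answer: $\frac{21}{16} \approx 1.3125$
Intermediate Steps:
$t{\left(I \right)} = \frac{1}{2 I}$
$\left(-68 + 47\right) t{\left(-8 \right)} = \left(-68 + 47\right) \frac{1}{2 \left(-8\right)} = - 21 \cdot \frac{1}{2} \left(- \frac{1}{8}\right) = \left(-21\right) \left(- \frac{1}{16}\right) = \frac{21}{16}$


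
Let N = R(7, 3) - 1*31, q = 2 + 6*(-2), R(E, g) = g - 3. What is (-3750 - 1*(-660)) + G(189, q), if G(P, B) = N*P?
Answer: -8949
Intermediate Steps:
R(E, g) = -3 + g
q = -10 (q = 2 - 12 = -10)
N = -31 (N = (-3 + 3) - 1*31 = 0 - 31 = -31)
G(P, B) = -31*P
(-3750 - 1*(-660)) + G(189, q) = (-3750 - 1*(-660)) - 31*189 = (-3750 + 660) - 5859 = -3090 - 5859 = -8949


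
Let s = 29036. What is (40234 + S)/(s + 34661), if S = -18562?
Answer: 21672/63697 ≈ 0.34024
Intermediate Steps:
(40234 + S)/(s + 34661) = (40234 - 18562)/(29036 + 34661) = 21672/63697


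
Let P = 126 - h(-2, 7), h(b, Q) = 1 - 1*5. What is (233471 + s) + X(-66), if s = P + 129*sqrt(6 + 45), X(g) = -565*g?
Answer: 270891 + 129*sqrt(51) ≈ 2.7181e+5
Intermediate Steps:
h(b, Q) = -4 (h(b, Q) = 1 - 5 = -4)
P = 130 (P = 126 - 1*(-4) = 126 + 4 = 130)
s = 130 + 129*sqrt(51) (s = 130 + 129*sqrt(6 + 45) = 130 + 129*sqrt(51) ≈ 1051.2)
(233471 + s) + X(-66) = (233471 + (130 + 129*sqrt(51))) - 565*(-66) = (233601 + 129*sqrt(51)) + 37290 = 270891 + 129*sqrt(51)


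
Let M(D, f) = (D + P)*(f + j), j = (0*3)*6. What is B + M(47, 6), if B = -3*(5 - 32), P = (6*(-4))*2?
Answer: 75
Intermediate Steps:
P = -48 (P = -24*2 = -48)
j = 0 (j = 0*6 = 0)
M(D, f) = f*(-48 + D) (M(D, f) = (D - 48)*(f + 0) = (-48 + D)*f = f*(-48 + D))
B = 81 (B = -3*(-27) = 81)
B + M(47, 6) = 81 + 6*(-48 + 47) = 81 + 6*(-1) = 81 - 6 = 75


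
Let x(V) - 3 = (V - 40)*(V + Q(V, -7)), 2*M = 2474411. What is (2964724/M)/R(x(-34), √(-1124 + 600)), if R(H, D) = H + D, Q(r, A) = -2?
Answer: 15813837816/17601507374743 - 11858896*I*√131/17601507374743 ≈ 0.00089844 - 7.7113e-6*I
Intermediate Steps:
M = 2474411/2 (M = (½)*2474411 = 2474411/2 ≈ 1.2372e+6)
x(V) = 3 + (-40 + V)*(-2 + V) (x(V) = 3 + (V - 40)*(V - 2) = 3 + (-40 + V)*(-2 + V))
R(H, D) = D + H
(2964724/M)/R(x(-34), √(-1124 + 600)) = (2964724/(2474411/2))/(√(-1124 + 600) + (83 + (-34)² - 42*(-34))) = (2964724*(2/2474411))/(√(-524) + (83 + 1156 + 1428)) = 5929448/(2474411*(2*I*√131 + 2667)) = 5929448/(2474411*(2667 + 2*I*√131))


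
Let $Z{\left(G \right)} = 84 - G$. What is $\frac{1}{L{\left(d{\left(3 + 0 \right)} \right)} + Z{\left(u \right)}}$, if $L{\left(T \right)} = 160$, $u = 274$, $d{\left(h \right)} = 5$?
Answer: $- \frac{1}{30} \approx -0.033333$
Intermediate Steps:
$\frac{1}{L{\left(d{\left(3 + 0 \right)} \right)} + Z{\left(u \right)}} = \frac{1}{160 + \left(84 - 274\right)} = \frac{1}{160 - 190} = \frac{1}{-30} = - \frac{1}{30}$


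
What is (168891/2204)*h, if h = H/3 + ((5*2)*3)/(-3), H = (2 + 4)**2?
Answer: 8889/58 ≈ 153.26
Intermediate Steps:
H = 36 (H = 6**2 = 36)
h = 2 (h = 36/3 + ((5*2)*3)/(-3) = 36*(1/3) + (10*3)*(-1/3) = 12 + 30*(-1/3) = 12 - 10 = 2)
(168891/2204)*h = (168891/2204)*2 = (168891*(1/2204))*2 = (8889/116)*2 = 8889/58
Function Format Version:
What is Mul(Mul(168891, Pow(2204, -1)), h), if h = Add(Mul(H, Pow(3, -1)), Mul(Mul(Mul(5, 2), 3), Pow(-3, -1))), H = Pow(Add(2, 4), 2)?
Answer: Rational(8889, 58) ≈ 153.26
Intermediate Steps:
H = 36 (H = Pow(6, 2) = 36)
h = 2 (h = Add(Mul(36, Pow(3, -1)), Mul(Mul(Mul(5, 2), 3), Pow(-3, -1))) = Add(Mul(36, Rational(1, 3)), Mul(Mul(10, 3), Rational(-1, 3))) = Add(12, Mul(30, Rational(-1, 3))) = Add(12, -10) = 2)
Mul(Mul(168891, Pow(2204, -1)), h) = Mul(Mul(168891, Pow(2204, -1)), 2) = Mul(Mul(168891, Rational(1, 2204)), 2) = Mul(Rational(8889, 116), 2) = Rational(8889, 58)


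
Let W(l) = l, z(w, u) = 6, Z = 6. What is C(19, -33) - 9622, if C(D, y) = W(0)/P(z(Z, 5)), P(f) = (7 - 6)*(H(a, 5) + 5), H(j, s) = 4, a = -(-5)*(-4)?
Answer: -9622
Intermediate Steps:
a = -20 (a = -5*4 = -20)
P(f) = 9 (P(f) = (7 - 6)*(4 + 5) = 1*9 = 9)
C(D, y) = 0 (C(D, y) = 0/9 = 0*(⅑) = 0)
C(19, -33) - 9622 = 0 - 9622 = -9622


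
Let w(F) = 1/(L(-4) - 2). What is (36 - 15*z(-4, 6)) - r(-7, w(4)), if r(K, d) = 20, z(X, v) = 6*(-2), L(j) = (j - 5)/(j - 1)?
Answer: 196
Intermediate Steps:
L(j) = (-5 + j)/(-1 + j)
z(X, v) = -12
w(F) = -5 (w(F) = 1/((-5 - 4)/(-1 - 4) - 2) = 1/(-9/(-5) - 2) = 1/(-⅕*(-9) - 2) = 1/(9/5 - 2) = 1/(-⅕) = -5)
(36 - 15*z(-4, 6)) - r(-7, w(4)) = (36 - 15*(-12)) - 1*20 = (36 + 180) - 20 = 216 - 20 = 196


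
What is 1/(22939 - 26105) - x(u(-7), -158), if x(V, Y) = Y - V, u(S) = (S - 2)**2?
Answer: 756673/3166 ≈ 239.00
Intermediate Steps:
u(S) = (-2 + S)**2
1/(22939 - 26105) - x(u(-7), -158) = 1/(22939 - 26105) - (-158 - (-2 - 7)**2) = 1/(-3166) - (-158 - 1*(-9)**2) = -1/3166 - (-158 - 1*81) = -1/3166 - (-158 - 81) = -1/3166 - 1*(-239) = -1/3166 + 239 = 756673/3166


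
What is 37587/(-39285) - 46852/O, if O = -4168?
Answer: 140326517/13644990 ≈ 10.284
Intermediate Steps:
37587/(-39285) - 46852/O = 37587/(-39285) - 46852/(-4168) = 37587*(-1/39285) - 46852*(-1/4168) = -12529/13095 + 11713/1042 = 140326517/13644990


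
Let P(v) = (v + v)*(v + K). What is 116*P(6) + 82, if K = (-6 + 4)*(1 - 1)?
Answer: 8434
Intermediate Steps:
K = 0 (K = -2*0 = 0)
P(v) = 2*v² (P(v) = (v + v)*(v + 0) = (2*v)*v = 2*v²)
116*P(6) + 82 = 116*(2*6²) + 82 = 116*(2*36) + 82 = 116*72 + 82 = 8352 + 82 = 8434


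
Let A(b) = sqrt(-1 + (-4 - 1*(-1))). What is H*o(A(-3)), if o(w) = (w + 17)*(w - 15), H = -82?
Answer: 21238 - 328*I ≈ 21238.0 - 328.0*I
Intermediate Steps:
A(b) = 2*I (A(b) = sqrt(-1 + (-4 + 1)) = sqrt(-1 - 3) = sqrt(-4) = 2*I)
o(w) = (-15 + w)*(17 + w) (o(w) = (17 + w)*(-15 + w) = (-15 + w)*(17 + w))
H*o(A(-3)) = -82*(-255 + (2*I)**2 + 2*(2*I)) = -82*(-255 - 4 + 4*I) = -82*(-259 + 4*I) = 21238 - 328*I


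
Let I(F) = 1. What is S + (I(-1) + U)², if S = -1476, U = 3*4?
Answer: -1307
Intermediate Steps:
U = 12
S + (I(-1) + U)² = -1476 + (1 + 12)² = -1476 + 13² = -1476 + 169 = -1307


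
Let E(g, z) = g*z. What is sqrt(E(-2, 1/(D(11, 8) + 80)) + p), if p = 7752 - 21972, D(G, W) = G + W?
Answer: I*sqrt(15485602)/33 ≈ 119.25*I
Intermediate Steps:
p = -14220
sqrt(E(-2, 1/(D(11, 8) + 80)) + p) = sqrt(-2/((11 + 8) + 80) - 14220) = sqrt(-2/(19 + 80) - 14220) = sqrt(-2/99 - 14220) = sqrt(-1407782/99) = I*sqrt(15485602)/33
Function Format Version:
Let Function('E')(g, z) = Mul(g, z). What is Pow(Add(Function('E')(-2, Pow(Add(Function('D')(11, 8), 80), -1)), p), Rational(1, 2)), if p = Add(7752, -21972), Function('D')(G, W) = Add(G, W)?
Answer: Mul(Rational(1, 33), I, Pow(15485602, Rational(1, 2))) ≈ Mul(119.25, I)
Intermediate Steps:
p = -14220
Pow(Add(Function('E')(-2, Pow(Add(Function('D')(11, 8), 80), -1)), p), Rational(1, 2)) = Pow(Add(Mul(-2, Pow(Add(Add(11, 8), 80), -1)), -14220), Rational(1, 2)) = Pow(Add(Mul(-2, Pow(Add(19, 80), -1)), -14220), Rational(1, 2)) = Pow(Add(Mul(-2, Pow(99, -1)), -14220), Rational(1, 2)) = Pow(Add(Mul(-2, Rational(1, 99)), -14220), Rational(1, 2)) = Pow(Add(Rational(-2, 99), -14220), Rational(1, 2)) = Pow(Rational(-1407782, 99), Rational(1, 2)) = Mul(Rational(1, 33), I, Pow(15485602, Rational(1, 2)))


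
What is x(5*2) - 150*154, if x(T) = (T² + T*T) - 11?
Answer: -22911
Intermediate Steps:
x(T) = -11 + 2*T² (x(T) = (T² + T²) - 11 = 2*T² - 11 = -11 + 2*T²)
x(5*2) - 150*154 = (-11 + 2*(5*2)²) - 150*154 = (-11 + 2*10²) - 23100 = (-11 + 2*100) - 23100 = (-11 + 200) - 23100 = 189 - 23100 = -22911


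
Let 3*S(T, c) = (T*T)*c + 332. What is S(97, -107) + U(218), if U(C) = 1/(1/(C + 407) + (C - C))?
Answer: -334852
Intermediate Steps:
S(T, c) = 332/3 + c*T²/3 (S(T, c) = ((T*T)*c + 332)/3 = (T²*c + 332)/3 = (c*T² + 332)/3 = (332 + c*T²)/3 = 332/3 + c*T²/3)
U(C) = 407 + C (U(C) = 1/(1/(407 + C) + 0) = 1/(1/(407 + C)) = 407 + C)
S(97, -107) + U(218) = (332/3 + (⅓)*(-107)*97²) + (407 + 218) = (332/3 + (⅓)*(-107)*9409) + 625 = (332/3 - 1006763/3) + 625 = -335477 + 625 = -334852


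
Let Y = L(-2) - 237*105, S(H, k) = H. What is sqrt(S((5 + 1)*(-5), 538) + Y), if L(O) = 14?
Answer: I*sqrt(24901) ≈ 157.8*I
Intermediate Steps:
Y = -24871 (Y = 14 - 237*105 = 14 - 24885 = -24871)
sqrt(S((5 + 1)*(-5), 538) + Y) = sqrt((5 + 1)*(-5) - 24871) = sqrt(6*(-5) - 24871) = sqrt(-30 - 24871) = sqrt(-24901) = I*sqrt(24901)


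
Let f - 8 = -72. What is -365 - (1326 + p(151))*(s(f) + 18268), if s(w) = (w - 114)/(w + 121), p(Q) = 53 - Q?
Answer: -1278489149/57 ≈ -2.2430e+7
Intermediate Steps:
f = -64 (f = 8 - 72 = -64)
s(w) = (-114 + w)/(121 + w)
-365 - (1326 + p(151))*(s(f) + 18268) = -365 - (1326 + (53 - 1*151))*((-114 - 64)/(121 - 64) + 18268) = -365 - (1326 + (53 - 151))*(-178/57 + 18268) = -365 - (1326 - 98)*((1/57)*(-178) + 18268) = -365 - 1228*(-178/57 + 18268) = -365 - 1228*1041098/57 = -365 - 1*1278468344/57 = -365 - 1278468344/57 = -1278489149/57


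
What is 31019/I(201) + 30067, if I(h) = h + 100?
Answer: 9081186/301 ≈ 30170.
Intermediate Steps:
I(h) = 100 + h
31019/I(201) + 30067 = 31019/(100 + 201) + 30067 = 31019/301 + 30067 = 9081186/301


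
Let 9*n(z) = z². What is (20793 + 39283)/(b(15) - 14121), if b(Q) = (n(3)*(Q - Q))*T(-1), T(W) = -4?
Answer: -60076/14121 ≈ -4.2544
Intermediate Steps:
n(z) = z²/9
b(Q) = 0 (b(Q) = (((⅑)*3²)*(Q - Q))*(-4) = (((⅑)*9)*0)*(-4) = (1*0)*(-4) = 0*(-4) = 0)
(20793 + 39283)/(b(15) - 14121) = (20793 + 39283)/(0 - 14121) = 60076/(-14121) = 60076*(-1/14121) = -60076/14121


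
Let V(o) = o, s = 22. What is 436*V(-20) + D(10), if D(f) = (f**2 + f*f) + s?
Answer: -8498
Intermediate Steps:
D(f) = 22 + 2*f**2 (D(f) = (f**2 + f*f) + 22 = (f**2 + f**2) + 22 = 2*f**2 + 22 = 22 + 2*f**2)
436*V(-20) + D(10) = 436*(-20) + (22 + 2*10**2) = -8720 + (22 + 2*100) = -8720 + (22 + 200) = -8720 + 222 = -8498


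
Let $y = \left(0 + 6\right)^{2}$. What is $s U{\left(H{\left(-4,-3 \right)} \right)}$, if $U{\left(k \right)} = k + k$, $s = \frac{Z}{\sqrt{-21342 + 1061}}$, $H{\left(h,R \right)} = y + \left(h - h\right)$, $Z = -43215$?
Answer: $\frac{3111480 i \sqrt{20281}}{20281} \approx 21849.0 i$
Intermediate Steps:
$y = 36$ ($y = 6^{2} = 36$)
$H{\left(h,R \right)} = 36$ ($H{\left(h,R \right)} = 36 + \left(h - h\right) = 36 + 0 = 36$)
$s = \frac{43215 i \sqrt{20281}}{20281}$ ($s = - \frac{43215}{\sqrt{-21342 + 1061}} = - \frac{43215}{\sqrt{-20281}} = - \frac{43215}{i \sqrt{20281}} = - 43215 \left(- \frac{i \sqrt{20281}}{20281}\right) = \frac{43215 i \sqrt{20281}}{20281} \approx 303.45 i$)
$U{\left(k \right)} = 2 k$
$s U{\left(H{\left(-4,-3 \right)} \right)} = \frac{43215 i \sqrt{20281}}{20281} \cdot 2 \cdot 36 = \frac{43215 i \sqrt{20281}}{20281} \cdot 72 = \frac{3111480 i \sqrt{20281}}{20281}$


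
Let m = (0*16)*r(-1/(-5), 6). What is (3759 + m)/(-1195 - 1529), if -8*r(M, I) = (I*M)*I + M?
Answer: -1253/908 ≈ -1.3800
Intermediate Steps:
r(M, I) = -M/8 - M*I²/8 (r(M, I) = -((I*M)*I + M)/8 = -(M*I² + M)/8 = -(M + M*I²)/8 = -M/8 - M*I²/8)
m = 0 (m = (0*16)*(-(-1/(-5))*(1 + 6²)/8) = 0*(-(-1*(-⅕))*(1 + 36)/8) = 0*(-⅛*⅕*37) = 0*(-37/40) = 0)
(3759 + m)/(-1195 - 1529) = (3759 + 0)/(-1195 - 1529) = 3759/(-2724) = 3759*(-1/2724) = -1253/908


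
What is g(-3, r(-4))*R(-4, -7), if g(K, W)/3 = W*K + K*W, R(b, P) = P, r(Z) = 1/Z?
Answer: -63/2 ≈ -31.500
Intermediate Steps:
g(K, W) = 6*K*W (g(K, W) = 3*(W*K + K*W) = 3*(K*W + K*W) = 3*(2*K*W) = 6*K*W)
g(-3, r(-4))*R(-4, -7) = (6*(-3)/(-4))*(-7) = (6*(-3)*(-1/4))*(-7) = (9/2)*(-7) = -63/2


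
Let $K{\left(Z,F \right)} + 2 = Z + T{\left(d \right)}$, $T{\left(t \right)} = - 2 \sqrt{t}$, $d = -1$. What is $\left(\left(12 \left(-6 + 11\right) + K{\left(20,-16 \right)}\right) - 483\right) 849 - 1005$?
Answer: $-344850 - 1698 i \approx -3.4485 \cdot 10^{5} - 1698.0 i$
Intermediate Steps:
$K{\left(Z,F \right)} = -2 + Z - 2 i$ ($K{\left(Z,F \right)} = -2 + \left(Z - 2 \sqrt{-1}\right) = -2 + \left(Z - 2 i\right) = -2 + Z - 2 i$)
$\left(\left(12 \left(-6 + 11\right) + K{\left(20,-16 \right)}\right) - 483\right) 849 - 1005 = \left(\left(12 \left(-6 + 11\right) - \left(-18 + 2 i\right)\right) - 483\right) 849 - 1005 = \left(\left(12 \cdot 5 + \left(18 - 2 i\right)\right) - 483\right) 849 - 1005 = \left(\left(60 + \left(18 - 2 i\right)\right) - 483\right) 849 - 1005 = \left(\left(78 - 2 i\right) - 483\right) 849 - 1005 = \left(-405 - 2 i\right) 849 - 1005 = \left(-343845 - 1698 i\right) - 1005 = -344850 - 1698 i$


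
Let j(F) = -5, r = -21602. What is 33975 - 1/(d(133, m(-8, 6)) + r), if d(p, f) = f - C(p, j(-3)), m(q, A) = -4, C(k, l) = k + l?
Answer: 738412651/21734 ≈ 33975.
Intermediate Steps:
d(p, f) = 5 + f - p (d(p, f) = f - (p - 5) = f - (-5 + p) = f + (5 - p) = 5 + f - p)
33975 - 1/(d(133, m(-8, 6)) + r) = 33975 - 1/((5 - 4 - 1*133) - 21602) = 33975 - 1/((5 - 4 - 133) - 21602) = 33975 - 1/(-132 - 21602) = 33975 - 1/(-21734) = 33975 - 1*(-1/21734) = 33975 + 1/21734 = 738412651/21734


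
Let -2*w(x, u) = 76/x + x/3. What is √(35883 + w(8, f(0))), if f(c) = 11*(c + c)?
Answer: √1291569/6 ≈ 189.41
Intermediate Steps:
f(c) = 22*c (f(c) = 11*(2*c) = 22*c)
w(x, u) = -38/x - x/6 (w(x, u) = -(76/x + x/3)/2 = -38/x - x/6)
√(35883 + w(8, f(0))) = √(35883 + (-38/8 - ⅙*8)) = √(35883 + (-38*⅛ - 4/3)) = √(35883 + (-19/4 - 4/3)) = √(35883 - 73/12) = √(430523/12) = √1291569/6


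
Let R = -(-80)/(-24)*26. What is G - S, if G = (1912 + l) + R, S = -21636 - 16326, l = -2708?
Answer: 111238/3 ≈ 37079.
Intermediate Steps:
R = -260/3 (R = -(-80)*(-1)/24*26 = -4*⅚*26 = -10/3*26 = -260/3 ≈ -86.667)
S = -37962
G = -2648/3 (G = (1912 - 2708) - 260/3 = -796 - 260/3 = -2648/3 ≈ -882.67)
G - S = -2648/3 - 1*(-37962) = -2648/3 + 37962 = 111238/3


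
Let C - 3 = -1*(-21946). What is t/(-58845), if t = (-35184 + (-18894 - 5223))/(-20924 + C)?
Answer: 19767/20105375 ≈ 0.00098317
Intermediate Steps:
C = 21949 (C = 3 - 1*(-21946) = 3 + 21946 = 21949)
t = -59301/1025 (t = (-35184 + (-18894 - 5223))/(-20924 + 21949) = (-35184 - 24117)/1025 = -59301*1/1025 = -59301/1025 ≈ -57.855)
t/(-58845) = -59301/1025/(-58845) = -59301/1025*(-1/58845) = 19767/20105375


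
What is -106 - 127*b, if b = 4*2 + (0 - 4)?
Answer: -614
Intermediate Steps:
b = 4 (b = 8 - 4 = 4)
-106 - 127*b = -106 - 127*4 = -106 - 508 = -614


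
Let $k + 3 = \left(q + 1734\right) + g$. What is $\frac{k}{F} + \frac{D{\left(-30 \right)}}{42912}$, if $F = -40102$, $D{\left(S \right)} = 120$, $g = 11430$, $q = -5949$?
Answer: $- \frac{6347273}{35851188} \approx -0.17704$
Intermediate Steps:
$k = 7212$ ($k = -3 + \left(\left(-5949 + 1734\right) + 11430\right) = -3 + \left(-4215 + 11430\right) = -3 + 7215 = 7212$)
$\frac{k}{F} + \frac{D{\left(-30 \right)}}{42912} = \frac{7212}{-40102} + \frac{120}{42912} = 7212 \left(- \frac{1}{40102}\right) + 120 \cdot \frac{1}{42912} = - \frac{3606}{20051} + \frac{5}{1788} = - \frac{6347273}{35851188}$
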